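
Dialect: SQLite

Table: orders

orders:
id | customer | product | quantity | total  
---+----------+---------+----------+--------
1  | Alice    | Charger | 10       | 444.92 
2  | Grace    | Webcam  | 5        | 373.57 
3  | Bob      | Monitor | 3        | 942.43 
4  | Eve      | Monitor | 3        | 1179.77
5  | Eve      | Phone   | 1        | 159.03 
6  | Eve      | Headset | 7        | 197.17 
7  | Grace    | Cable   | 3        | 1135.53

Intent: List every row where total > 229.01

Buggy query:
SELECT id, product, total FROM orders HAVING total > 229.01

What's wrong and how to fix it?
Bug: This is a non-aggregate query (no GROUP BY, no aggregates), so in SQLite the HAVING clause is invalid here; a row-level condition belongs in WHERE

Fix: Use WHERE for row-level filtering

Corrected query:
SELECT id, product, total FROM orders WHERE total > 229.01

Result:
id | product | total  
---+---------+--------
1  | Charger | 444.92 
2  | Webcam  | 373.57 
3  | Monitor | 942.43 
4  | Monitor | 1179.77
7  | Cable   | 1135.53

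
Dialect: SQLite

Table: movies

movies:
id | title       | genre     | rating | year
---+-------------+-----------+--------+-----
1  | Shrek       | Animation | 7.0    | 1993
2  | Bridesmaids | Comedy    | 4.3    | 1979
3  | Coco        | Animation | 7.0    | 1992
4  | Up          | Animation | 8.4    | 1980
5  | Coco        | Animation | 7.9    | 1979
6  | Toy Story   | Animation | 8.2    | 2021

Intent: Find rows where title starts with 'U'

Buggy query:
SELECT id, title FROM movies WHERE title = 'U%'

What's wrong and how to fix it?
Bug: Wildcards only work with LIKE; '=' treats '%' as a literal character

Fix: Replace '=' with LIKE so 'U%' is treated as a pattern

Corrected query:
SELECT id, title FROM movies WHERE title LIKE 'U%'

Result:
id | title
---+------
4  | Up   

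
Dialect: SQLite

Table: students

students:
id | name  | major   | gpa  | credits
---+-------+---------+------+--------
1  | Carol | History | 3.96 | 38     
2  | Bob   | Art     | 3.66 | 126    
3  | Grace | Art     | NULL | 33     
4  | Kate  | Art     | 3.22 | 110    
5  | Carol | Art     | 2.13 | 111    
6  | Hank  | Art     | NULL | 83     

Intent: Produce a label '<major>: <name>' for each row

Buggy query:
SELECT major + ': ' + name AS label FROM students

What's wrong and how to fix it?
Bug: '+' is numeric addition; on text columns SQLite converts them to 0 instead of concatenating

Fix: Use the || operator for string concatenation

Corrected query:
SELECT major || ': ' || name AS label FROM students

Result:
label         
--------------
History: Carol
Art: Bob      
Art: Grace    
Art: Kate     
Art: Carol    
Art: Hank     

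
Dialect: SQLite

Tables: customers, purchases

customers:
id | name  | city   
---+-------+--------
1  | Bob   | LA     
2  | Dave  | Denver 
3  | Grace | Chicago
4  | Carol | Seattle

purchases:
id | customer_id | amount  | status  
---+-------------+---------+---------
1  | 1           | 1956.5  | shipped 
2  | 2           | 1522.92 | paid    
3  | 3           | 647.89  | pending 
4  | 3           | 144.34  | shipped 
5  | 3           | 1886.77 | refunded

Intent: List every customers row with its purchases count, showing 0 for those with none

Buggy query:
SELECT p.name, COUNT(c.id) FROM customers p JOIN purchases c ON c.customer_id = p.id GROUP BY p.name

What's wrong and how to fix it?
Bug: INNER JOIN drops customers rows that have no matching purchases rows

Fix: Switch to LEFT JOIN to retain unmatched parent rows

Corrected query:
SELECT p.name, COUNT(c.id) FROM customers p LEFT JOIN purchases c ON c.customer_id = p.id GROUP BY p.name

Result:
name  | COUNT(c.id)
------+------------
Bob   | 1          
Carol | 0          
Dave  | 1          
Grace | 3          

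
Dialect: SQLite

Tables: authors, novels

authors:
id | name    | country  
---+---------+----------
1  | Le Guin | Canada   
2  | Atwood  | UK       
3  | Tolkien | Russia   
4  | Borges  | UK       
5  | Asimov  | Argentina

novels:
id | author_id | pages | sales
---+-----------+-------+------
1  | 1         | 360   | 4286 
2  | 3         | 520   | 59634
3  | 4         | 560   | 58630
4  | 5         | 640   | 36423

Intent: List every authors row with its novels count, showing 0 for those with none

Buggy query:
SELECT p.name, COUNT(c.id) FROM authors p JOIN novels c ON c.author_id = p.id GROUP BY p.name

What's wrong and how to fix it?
Bug: INNER JOIN drops authors rows that have no matching novels rows

Fix: Use LEFT JOIN so parents without children still appear (COUNT(c.id) gives 0)

Corrected query:
SELECT p.name, COUNT(c.id) FROM authors p LEFT JOIN novels c ON c.author_id = p.id GROUP BY p.name

Result:
name    | COUNT(c.id)
--------+------------
Asimov  | 1          
Atwood  | 0          
Borges  | 1          
Le Guin | 1          
Tolkien | 1          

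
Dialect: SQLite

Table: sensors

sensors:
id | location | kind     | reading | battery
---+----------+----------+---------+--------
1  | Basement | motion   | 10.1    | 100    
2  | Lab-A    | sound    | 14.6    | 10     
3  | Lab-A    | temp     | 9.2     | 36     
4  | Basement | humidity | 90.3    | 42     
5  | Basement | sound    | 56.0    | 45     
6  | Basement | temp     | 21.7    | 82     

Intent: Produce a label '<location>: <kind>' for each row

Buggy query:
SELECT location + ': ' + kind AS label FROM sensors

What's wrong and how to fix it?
Bug: SQLite uses || for string concatenation; + coerces text to numbers (yielding 0)

Fix: Use the || operator for string concatenation

Corrected query:
SELECT location || ': ' || kind AS label FROM sensors

Result:
label             
------------------
Basement: motion  
Lab-A: sound      
Lab-A: temp       
Basement: humidity
Basement: sound   
Basement: temp    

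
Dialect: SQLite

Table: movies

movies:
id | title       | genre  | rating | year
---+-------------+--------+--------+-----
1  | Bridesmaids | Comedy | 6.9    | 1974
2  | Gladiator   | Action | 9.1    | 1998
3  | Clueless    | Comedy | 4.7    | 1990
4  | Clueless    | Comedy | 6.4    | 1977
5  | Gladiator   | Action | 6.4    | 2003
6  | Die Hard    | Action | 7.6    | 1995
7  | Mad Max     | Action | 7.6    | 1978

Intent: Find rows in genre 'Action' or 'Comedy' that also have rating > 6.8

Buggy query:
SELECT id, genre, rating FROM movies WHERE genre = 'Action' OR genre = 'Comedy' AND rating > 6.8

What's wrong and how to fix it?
Bug: Without parentheses, AND is evaluated before OR, so the rating filter only applies to the 'Comedy' branch

Fix: Add parentheses around the OR so the AND applies to both alternatives

Corrected query:
SELECT id, genre, rating FROM movies WHERE (genre = 'Action' OR genre = 'Comedy') AND rating > 6.8

Result:
id | genre  | rating
---+--------+-------
1  | Comedy | 6.9   
2  | Action | 9.1   
6  | Action | 7.6   
7  | Action | 7.6   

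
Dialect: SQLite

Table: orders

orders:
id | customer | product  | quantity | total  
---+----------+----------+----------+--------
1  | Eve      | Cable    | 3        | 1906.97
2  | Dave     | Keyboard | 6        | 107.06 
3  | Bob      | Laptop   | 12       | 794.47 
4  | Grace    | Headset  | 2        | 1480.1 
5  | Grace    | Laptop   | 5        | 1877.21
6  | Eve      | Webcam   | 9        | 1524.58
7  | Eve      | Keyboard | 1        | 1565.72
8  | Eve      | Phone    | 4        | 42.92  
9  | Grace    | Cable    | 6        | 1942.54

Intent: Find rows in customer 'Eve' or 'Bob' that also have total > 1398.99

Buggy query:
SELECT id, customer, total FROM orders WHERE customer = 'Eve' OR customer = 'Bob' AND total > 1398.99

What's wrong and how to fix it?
Bug: Without parentheses, AND is evaluated before OR, so the total filter only applies to the 'Bob' branch

Fix: Add parentheses around the OR so the AND applies to both alternatives

Corrected query:
SELECT id, customer, total FROM orders WHERE (customer = 'Eve' OR customer = 'Bob') AND total > 1398.99

Result:
id | customer | total  
---+----------+--------
1  | Eve      | 1906.97
6  | Eve      | 1524.58
7  | Eve      | 1565.72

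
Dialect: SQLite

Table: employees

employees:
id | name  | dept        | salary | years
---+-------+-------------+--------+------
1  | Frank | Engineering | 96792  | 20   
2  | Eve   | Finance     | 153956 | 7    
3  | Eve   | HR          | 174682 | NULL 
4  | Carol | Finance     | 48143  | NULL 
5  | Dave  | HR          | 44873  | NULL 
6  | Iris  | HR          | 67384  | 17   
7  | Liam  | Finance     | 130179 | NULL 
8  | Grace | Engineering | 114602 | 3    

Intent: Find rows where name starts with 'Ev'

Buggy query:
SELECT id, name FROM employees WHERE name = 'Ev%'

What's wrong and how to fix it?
Bug: '=' compares the literal string including the % character; pattern matching needs LIKE

Fix: Use LIKE for wildcard pattern matching

Corrected query:
SELECT id, name FROM employees WHERE name LIKE 'Ev%'

Result:
id | name
---+-----
2  | Eve 
3  | Eve 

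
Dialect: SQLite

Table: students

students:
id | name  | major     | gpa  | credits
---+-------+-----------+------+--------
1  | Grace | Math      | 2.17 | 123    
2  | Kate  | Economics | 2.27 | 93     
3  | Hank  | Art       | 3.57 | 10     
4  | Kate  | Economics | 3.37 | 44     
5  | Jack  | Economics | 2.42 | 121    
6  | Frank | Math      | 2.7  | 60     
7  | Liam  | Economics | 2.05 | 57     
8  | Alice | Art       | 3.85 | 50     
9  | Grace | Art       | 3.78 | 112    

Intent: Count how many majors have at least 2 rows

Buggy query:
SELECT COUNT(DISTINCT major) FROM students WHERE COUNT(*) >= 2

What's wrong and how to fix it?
Bug: COUNT(*) cannot appear in WHERE; the per-group count doesn't exist yet

Fix: Group first with HAVING COUNT(*) >= 2, then COUNT the resulting groups

Corrected query:
SELECT COUNT(*) FROM (SELECT major FROM students GROUP BY major HAVING COUNT(*) >= 2)

Result:
COUNT(*)
--------
3       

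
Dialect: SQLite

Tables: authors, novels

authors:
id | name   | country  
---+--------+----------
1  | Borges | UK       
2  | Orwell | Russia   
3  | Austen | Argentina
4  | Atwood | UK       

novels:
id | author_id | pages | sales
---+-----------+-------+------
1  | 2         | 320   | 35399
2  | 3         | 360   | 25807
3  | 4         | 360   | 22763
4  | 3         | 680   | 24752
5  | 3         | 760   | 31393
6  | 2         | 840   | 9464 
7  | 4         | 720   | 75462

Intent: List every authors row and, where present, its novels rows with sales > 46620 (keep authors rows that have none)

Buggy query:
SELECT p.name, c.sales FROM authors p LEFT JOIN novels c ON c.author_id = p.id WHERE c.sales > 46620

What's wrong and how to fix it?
Bug: A WHERE condition on the right-hand table after LEFT JOIN drops unmatched parents

Fix: Move the right-table condition into the ON clause so unmatched parents are kept

Corrected query:
SELECT p.name, c.sales FROM authors p LEFT JOIN novels c ON c.author_id = p.id AND c.sales > 46620

Result:
name   | sales
-------+------
Borges | NULL 
Orwell | NULL 
Austen | NULL 
Atwood | 75462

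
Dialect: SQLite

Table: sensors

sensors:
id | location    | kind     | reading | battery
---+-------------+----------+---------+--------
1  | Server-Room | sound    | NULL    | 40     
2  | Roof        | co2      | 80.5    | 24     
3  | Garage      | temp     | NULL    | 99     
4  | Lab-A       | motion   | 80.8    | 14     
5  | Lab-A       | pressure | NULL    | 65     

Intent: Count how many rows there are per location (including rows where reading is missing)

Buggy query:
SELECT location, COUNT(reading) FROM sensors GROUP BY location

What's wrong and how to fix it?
Bug: COUNT(reading) skips NULLs, so groups with missing reading are undercounted

Fix: Use COUNT(*) to count all rows regardless of NULL

Corrected query:
SELECT location, COUNT(*) FROM sensors GROUP BY location

Result:
location    | COUNT(*)
------------+---------
Garage      | 1       
Lab-A       | 2       
Roof        | 1       
Server-Room | 1       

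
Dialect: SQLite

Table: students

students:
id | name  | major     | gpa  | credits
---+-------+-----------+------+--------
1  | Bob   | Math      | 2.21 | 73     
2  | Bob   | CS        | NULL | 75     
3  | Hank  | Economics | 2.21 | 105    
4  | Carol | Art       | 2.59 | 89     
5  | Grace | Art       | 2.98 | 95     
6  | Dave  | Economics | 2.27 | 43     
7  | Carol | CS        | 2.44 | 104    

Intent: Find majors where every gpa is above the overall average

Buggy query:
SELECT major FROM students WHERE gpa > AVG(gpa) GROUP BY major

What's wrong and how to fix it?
Bug: AVG() is an aggregate; it can't sit directly in WHERE

Fix: Compute the overall average in a scalar subquery and compare each group's MIN against it in HAVING

Corrected query:
SELECT major FROM students GROUP BY major HAVING MIN(gpa) > (SELECT AVG(gpa) FROM students)

Result:
major
-----
Art  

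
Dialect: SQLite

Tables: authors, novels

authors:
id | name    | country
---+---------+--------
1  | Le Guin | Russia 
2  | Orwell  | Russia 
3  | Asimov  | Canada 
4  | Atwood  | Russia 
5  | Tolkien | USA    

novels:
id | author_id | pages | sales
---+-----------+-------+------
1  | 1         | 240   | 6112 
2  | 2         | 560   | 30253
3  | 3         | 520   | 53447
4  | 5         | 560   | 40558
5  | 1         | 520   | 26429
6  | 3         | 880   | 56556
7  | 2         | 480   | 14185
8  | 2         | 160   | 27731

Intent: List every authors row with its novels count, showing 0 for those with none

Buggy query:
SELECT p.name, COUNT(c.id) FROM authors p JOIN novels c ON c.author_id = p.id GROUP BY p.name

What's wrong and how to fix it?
Bug: INNER JOIN drops authors rows that have no matching novels rows

Fix: Switch to LEFT JOIN to retain unmatched parent rows

Corrected query:
SELECT p.name, COUNT(c.id) FROM authors p LEFT JOIN novels c ON c.author_id = p.id GROUP BY p.name

Result:
name    | COUNT(c.id)
--------+------------
Asimov  | 2          
Atwood  | 0          
Le Guin | 2          
Orwell  | 3          
Tolkien | 1          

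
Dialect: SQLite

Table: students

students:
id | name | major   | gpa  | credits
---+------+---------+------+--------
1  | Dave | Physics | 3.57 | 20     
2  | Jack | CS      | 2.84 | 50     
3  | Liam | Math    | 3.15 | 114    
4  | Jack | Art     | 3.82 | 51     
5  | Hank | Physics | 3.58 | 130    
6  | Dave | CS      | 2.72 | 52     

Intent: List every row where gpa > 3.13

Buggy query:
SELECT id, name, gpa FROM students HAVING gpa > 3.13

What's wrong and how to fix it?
Bug: This is a non-aggregate query (no GROUP BY, no aggregates), so in SQLite the HAVING clause is invalid here; a row-level condition belongs in WHERE

Fix: Replace HAVING with WHERE since the condition applies to individual rows

Corrected query:
SELECT id, name, gpa FROM students WHERE gpa > 3.13

Result:
id | name | gpa 
---+------+-----
1  | Dave | 3.57
3  | Liam | 3.15
4  | Jack | 3.82
5  | Hank | 3.58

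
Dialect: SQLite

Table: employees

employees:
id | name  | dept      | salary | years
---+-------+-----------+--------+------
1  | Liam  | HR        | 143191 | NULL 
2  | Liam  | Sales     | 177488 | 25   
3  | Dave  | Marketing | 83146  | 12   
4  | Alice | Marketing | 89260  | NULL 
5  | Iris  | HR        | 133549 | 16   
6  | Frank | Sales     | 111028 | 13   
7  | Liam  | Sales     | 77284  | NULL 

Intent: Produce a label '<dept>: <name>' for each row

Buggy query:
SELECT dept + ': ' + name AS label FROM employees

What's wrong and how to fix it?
Bug: '+' is numeric addition; on text columns SQLite converts them to 0 instead of concatenating

Fix: Use the || operator for string concatenation

Corrected query:
SELECT dept || ': ' || name AS label FROM employees

Result:
label           
----------------
HR: Liam        
Sales: Liam     
Marketing: Dave 
Marketing: Alice
HR: Iris        
Sales: Frank    
Sales: Liam     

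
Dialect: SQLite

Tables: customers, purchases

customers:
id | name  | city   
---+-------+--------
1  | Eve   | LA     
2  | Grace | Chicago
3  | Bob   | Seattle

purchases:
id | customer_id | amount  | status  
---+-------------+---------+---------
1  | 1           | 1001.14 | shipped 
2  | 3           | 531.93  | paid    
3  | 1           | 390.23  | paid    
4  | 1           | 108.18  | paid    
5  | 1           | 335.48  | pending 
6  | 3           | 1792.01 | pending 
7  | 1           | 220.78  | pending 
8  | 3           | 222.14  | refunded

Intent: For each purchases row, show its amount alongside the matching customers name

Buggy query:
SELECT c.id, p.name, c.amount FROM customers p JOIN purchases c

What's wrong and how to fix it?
Bug: JOIN with no ON clause produces a cartesian product; every purchases row pairs with every customers row

Fix: Add ON c.customer_id = p.id to the JOIN

Corrected query:
SELECT c.id, p.name, c.amount FROM customers p JOIN purchases c ON c.customer_id = p.id

Result:
id | name | amount 
---+------+--------
1  | Eve  | 1001.14
2  | Bob  | 531.93 
3  | Eve  | 390.23 
4  | Eve  | 108.18 
5  | Eve  | 335.48 
6  | Bob  | 1792.01
7  | Eve  | 220.78 
8  | Bob  | 222.14 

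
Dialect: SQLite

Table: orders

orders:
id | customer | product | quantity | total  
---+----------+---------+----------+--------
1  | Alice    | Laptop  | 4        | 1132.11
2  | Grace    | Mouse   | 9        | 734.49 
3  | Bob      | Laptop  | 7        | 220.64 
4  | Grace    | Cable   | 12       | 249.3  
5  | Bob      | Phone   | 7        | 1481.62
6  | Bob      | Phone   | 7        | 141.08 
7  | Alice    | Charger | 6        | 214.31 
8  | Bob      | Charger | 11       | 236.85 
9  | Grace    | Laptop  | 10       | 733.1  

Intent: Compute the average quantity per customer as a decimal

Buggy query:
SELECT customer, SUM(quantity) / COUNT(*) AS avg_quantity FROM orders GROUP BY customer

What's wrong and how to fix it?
Bug: Both operands are integers, so '/' performs integer division and truncates

Fix: Multiply by 1.0 (or CAST to REAL) to force floating-point division

Corrected query:
SELECT customer, SUM(quantity) * 1.0 / COUNT(*) AS avg_quantity FROM orders GROUP BY customer

Result:
customer | avg_quantity
---------+-------------
Alice    | 5           
Bob      | 8           
Grace    | 10.333333   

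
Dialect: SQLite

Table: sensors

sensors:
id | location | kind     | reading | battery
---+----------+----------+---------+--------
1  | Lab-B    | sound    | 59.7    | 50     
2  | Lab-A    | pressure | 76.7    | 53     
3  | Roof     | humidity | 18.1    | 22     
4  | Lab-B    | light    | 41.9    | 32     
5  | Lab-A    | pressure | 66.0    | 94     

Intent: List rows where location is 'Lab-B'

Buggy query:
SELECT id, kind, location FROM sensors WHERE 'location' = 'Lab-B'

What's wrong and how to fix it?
Bug: Single quotes denote string literals in SQL; the column name is being compared as a constant string

Fix: Reference the column as location without single quotes

Corrected query:
SELECT id, kind, location FROM sensors WHERE location = 'Lab-B'

Result:
id | kind  | location
---+-------+---------
1  | sound | Lab-B   
4  | light | Lab-B   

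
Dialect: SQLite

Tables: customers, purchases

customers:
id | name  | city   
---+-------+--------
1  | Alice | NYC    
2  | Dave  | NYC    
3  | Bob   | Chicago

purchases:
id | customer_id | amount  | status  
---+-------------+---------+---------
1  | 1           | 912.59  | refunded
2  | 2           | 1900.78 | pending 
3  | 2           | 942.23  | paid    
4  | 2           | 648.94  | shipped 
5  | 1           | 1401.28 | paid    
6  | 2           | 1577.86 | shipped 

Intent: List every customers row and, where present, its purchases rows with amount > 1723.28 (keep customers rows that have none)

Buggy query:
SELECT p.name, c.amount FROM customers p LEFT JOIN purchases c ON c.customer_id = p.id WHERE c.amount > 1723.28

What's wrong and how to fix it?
Bug: Filtering c.amount in WHERE discards the NULL rows produced by LEFT JOIN, turning it into an inner join

Fix: Move the right-table condition into the ON clause so unmatched parents are kept

Corrected query:
SELECT p.name, c.amount FROM customers p LEFT JOIN purchases c ON c.customer_id = p.id AND c.amount > 1723.28

Result:
name  | amount 
------+--------
Alice | NULL   
Dave  | 1900.78
Bob   | NULL   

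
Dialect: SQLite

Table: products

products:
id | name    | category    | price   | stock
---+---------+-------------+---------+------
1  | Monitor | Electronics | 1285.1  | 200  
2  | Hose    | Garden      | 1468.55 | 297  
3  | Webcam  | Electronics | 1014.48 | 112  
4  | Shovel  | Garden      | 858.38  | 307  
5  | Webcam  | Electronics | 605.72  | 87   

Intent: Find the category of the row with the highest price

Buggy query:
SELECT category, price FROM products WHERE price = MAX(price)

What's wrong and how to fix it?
Bug: WHERE is evaluated per row; an aggregate over the whole table isn't defined there

Fix: Use a subquery: WHERE price = (SELECT MAX(price) FROM products)

Corrected query:
SELECT category, price FROM products WHERE price = (SELECT MAX(price) FROM products)

Result:
category | price  
---------+--------
Garden   | 1468.55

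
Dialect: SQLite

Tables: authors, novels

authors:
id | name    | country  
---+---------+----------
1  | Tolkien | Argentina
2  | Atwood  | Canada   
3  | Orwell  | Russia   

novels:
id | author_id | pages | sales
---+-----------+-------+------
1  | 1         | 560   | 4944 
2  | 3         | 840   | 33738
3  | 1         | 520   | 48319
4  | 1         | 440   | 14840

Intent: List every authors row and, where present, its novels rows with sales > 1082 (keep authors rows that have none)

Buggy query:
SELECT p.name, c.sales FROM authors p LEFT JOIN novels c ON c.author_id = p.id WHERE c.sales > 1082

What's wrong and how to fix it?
Bug: Filtering c.sales in WHERE discards the NULL rows produced by LEFT JOIN, turning it into an inner join

Fix: Put 'c.sales > 1082' in the JOIN's ON clause instead of WHERE

Corrected query:
SELECT p.name, c.sales FROM authors p LEFT JOIN novels c ON c.author_id = p.id AND c.sales > 1082

Result:
name    | sales
--------+------
Tolkien | 4944 
Tolkien | 14840
Tolkien | 48319
Atwood  | NULL 
Orwell  | 33738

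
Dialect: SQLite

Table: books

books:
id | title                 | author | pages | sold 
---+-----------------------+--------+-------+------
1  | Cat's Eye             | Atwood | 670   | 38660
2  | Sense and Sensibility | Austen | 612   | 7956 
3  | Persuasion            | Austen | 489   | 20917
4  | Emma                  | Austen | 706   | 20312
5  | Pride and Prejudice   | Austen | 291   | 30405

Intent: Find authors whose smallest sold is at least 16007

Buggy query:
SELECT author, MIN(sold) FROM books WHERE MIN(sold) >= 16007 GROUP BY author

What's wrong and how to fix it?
Bug: Aggregates like MIN are computed per group after WHERE runs

Fix: Replace WHERE with HAVING after the GROUP BY

Corrected query:
SELECT author, MIN(sold) FROM books GROUP BY author HAVING MIN(sold) >= 16007

Result:
author | MIN(sold)
-------+----------
Atwood | 38660    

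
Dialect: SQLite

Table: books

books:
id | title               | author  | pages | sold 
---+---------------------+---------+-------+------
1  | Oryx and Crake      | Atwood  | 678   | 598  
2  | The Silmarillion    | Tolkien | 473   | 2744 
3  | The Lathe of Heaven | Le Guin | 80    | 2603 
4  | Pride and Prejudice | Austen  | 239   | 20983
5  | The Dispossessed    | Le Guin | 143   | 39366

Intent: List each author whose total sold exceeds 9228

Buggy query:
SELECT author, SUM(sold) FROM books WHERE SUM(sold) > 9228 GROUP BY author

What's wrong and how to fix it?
Bug: SUM(sold) is an aggregate, but WHERE filters rows before aggregation

Fix: Use HAVING (which filters groups after aggregation) instead of WHERE

Corrected query:
SELECT author, SUM(sold) FROM books GROUP BY author HAVING SUM(sold) > 9228

Result:
author  | SUM(sold)
--------+----------
Austen  | 20983    
Le Guin | 41969    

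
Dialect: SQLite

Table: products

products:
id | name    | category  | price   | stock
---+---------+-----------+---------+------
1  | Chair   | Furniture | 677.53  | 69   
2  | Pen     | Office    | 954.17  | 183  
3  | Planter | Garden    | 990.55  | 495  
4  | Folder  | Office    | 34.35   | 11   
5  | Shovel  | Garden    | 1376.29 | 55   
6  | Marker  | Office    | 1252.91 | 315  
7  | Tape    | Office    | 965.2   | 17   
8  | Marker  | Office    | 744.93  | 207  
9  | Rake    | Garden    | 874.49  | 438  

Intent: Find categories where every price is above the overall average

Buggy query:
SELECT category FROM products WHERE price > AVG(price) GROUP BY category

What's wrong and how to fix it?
Bug: WHERE evaluates per row before aggregation, so AVG() is unavailable

Fix: Compute the overall average in a scalar subquery and compare each group's MIN against it in HAVING

Corrected query:
SELECT category FROM products GROUP BY category HAVING MIN(price) > (SELECT AVG(price) FROM products)

Result:
(no rows)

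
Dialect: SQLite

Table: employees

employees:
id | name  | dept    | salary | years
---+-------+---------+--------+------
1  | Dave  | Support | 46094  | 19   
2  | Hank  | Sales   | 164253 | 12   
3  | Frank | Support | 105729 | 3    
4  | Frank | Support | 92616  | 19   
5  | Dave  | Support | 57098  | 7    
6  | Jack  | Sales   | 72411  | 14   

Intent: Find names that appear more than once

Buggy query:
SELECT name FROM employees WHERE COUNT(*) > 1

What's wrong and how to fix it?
Bug: WHERE can't reference COUNT(*); aggregates are computed after WHERE

Fix: GROUP BY name, then filter groups with HAVING COUNT(*) > 1

Corrected query:
SELECT name FROM employees GROUP BY name HAVING COUNT(*) > 1

Result:
name 
-----
Dave 
Frank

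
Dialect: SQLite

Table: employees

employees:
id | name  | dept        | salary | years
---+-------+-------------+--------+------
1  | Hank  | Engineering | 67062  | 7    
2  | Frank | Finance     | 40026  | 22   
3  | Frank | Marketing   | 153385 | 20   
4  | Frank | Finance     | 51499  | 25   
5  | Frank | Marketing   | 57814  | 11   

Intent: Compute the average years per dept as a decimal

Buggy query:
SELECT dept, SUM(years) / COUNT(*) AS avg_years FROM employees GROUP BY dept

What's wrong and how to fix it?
Bug: SUM(years) and COUNT(*) are both integers; the division truncates the fractional part

Fix: Multiply by 1.0 (or CAST to REAL) to force floating-point division

Corrected query:
SELECT dept, SUM(years) * 1.0 / COUNT(*) AS avg_years FROM employees GROUP BY dept

Result:
dept        | avg_years
------------+----------
Engineering | 7        
Finance     | 23.5     
Marketing   | 15.5     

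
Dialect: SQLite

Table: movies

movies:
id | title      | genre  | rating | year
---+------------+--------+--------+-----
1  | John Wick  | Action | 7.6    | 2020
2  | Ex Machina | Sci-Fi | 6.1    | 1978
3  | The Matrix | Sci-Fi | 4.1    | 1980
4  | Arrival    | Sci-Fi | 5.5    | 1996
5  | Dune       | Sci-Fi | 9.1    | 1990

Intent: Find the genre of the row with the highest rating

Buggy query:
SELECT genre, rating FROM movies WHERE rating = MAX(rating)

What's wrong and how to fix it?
Bug: MAX(rating) is an aggregate and cannot be used directly in WHERE

Fix: Wrap MAX in a scalar subquery so WHERE compares against a single value

Corrected query:
SELECT genre, rating FROM movies WHERE rating = (SELECT MAX(rating) FROM movies)

Result:
genre  | rating
-------+-------
Sci-Fi | 9.1   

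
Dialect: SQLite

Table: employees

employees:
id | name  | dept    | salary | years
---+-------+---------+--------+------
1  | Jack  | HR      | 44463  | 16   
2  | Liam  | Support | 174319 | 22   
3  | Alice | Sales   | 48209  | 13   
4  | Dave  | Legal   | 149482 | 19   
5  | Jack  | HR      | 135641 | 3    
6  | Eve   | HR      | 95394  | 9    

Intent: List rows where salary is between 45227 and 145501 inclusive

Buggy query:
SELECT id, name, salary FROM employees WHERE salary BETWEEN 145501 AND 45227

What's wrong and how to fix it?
Bug: BETWEEN expects the lower bound first; with 145501 AND 45227 the range is empty

Fix: Write BETWEEN 45227 AND 145501

Corrected query:
SELECT id, name, salary FROM employees WHERE salary BETWEEN 45227 AND 145501

Result:
id | name  | salary
---+-------+-------
3  | Alice | 48209 
5  | Jack  | 135641
6  | Eve   | 95394 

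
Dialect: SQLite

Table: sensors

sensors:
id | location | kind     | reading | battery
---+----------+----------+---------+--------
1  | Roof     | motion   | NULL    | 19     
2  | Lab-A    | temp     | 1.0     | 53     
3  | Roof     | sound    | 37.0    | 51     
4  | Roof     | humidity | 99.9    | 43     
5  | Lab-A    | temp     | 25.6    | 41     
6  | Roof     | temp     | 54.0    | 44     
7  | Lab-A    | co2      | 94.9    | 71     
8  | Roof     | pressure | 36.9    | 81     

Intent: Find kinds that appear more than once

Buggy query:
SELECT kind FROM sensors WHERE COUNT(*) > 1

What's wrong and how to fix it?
Bug: WHERE can't reference COUNT(*); aggregates are computed after WHERE

Fix: Group first, then use HAVING for the count condition

Corrected query:
SELECT kind FROM sensors GROUP BY kind HAVING COUNT(*) > 1

Result:
kind
----
temp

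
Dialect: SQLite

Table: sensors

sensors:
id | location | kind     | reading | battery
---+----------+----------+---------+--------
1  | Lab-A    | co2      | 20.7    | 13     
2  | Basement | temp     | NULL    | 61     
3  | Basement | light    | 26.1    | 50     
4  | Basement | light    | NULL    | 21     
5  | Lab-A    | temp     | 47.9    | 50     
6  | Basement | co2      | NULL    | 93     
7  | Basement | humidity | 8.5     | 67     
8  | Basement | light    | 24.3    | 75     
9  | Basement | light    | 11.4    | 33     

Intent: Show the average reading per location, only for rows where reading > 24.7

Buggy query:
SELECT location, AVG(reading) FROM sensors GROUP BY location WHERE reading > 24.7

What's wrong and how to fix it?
Bug: Row-level WHERE must come before GROUP BY in the clause order

Fix: Move the WHERE clause before GROUP BY

Corrected query:
SELECT location, AVG(reading) FROM sensors WHERE reading > 24.7 GROUP BY location

Result:
location | AVG(reading)
---------+-------------
Basement | 26.1        
Lab-A    | 47.9        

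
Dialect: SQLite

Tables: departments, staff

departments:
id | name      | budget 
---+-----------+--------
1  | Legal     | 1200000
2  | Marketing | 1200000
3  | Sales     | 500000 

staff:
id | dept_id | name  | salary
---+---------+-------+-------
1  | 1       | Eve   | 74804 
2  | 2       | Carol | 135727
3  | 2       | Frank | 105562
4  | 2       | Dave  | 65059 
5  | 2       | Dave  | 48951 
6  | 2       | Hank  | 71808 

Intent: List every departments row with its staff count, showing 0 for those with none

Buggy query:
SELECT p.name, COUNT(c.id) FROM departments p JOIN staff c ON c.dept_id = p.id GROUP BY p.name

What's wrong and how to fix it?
Bug: An inner join excludes parents with zero children

Fix: Switch to LEFT JOIN to retain unmatched parent rows

Corrected query:
SELECT p.name, COUNT(c.id) FROM departments p LEFT JOIN staff c ON c.dept_id = p.id GROUP BY p.name

Result:
name      | COUNT(c.id)
----------+------------
Legal     | 1          
Marketing | 5          
Sales     | 0          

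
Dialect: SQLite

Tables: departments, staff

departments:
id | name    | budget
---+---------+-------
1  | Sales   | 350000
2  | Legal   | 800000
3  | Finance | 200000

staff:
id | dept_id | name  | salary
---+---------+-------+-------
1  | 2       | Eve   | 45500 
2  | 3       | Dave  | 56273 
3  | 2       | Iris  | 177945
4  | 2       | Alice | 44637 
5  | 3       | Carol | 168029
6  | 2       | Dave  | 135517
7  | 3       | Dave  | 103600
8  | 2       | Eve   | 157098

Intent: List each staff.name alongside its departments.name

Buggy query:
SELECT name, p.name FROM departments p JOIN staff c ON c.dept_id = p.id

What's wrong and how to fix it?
Bug: 'name' exists in both joined tables, so the database can't tell which one is meant

Fix: Qualify the column with its table alias (c.name)

Corrected query:
SELECT c.name, p.name FROM departments p JOIN staff c ON c.dept_id = p.id

Result:
name  | name   
------+--------
Eve   | Legal  
Dave  | Finance
Iris  | Legal  
Alice | Legal  
Carol | Finance
Dave  | Legal  
Dave  | Finance
Eve   | Legal  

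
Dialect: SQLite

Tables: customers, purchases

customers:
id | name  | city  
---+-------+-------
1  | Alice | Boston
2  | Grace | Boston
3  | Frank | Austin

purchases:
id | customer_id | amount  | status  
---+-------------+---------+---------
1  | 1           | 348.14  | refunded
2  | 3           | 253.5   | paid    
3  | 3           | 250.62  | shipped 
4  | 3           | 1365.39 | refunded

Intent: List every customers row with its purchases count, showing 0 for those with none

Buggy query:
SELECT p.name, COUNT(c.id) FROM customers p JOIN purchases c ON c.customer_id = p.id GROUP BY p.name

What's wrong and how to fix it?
Bug: INNER JOIN drops customers rows that have no matching purchases rows

Fix: Use LEFT JOIN so parents without children still appear (COUNT(c.id) gives 0)

Corrected query:
SELECT p.name, COUNT(c.id) FROM customers p LEFT JOIN purchases c ON c.customer_id = p.id GROUP BY p.name

Result:
name  | COUNT(c.id)
------+------------
Alice | 1          
Frank | 3          
Grace | 0          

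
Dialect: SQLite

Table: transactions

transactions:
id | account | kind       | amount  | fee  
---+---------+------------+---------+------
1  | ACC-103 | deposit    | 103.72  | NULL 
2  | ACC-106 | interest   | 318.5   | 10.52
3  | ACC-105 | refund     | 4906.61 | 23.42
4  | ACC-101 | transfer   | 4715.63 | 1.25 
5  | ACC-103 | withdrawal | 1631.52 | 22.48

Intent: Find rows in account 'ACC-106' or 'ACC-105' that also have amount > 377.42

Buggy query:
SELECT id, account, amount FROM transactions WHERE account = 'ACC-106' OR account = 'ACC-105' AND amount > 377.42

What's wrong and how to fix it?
Bug: AND binds tighter than OR, so this parses as account = 'ACC-106' OR (account = 'ACC-105' AND amount > 377.42)

Fix: Group the OR with parentheses (or use IN), then AND the threshold

Corrected query:
SELECT id, account, amount FROM transactions WHERE (account = 'ACC-106' OR account = 'ACC-105') AND amount > 377.42

Result:
id | account | amount 
---+---------+--------
3  | ACC-105 | 4906.61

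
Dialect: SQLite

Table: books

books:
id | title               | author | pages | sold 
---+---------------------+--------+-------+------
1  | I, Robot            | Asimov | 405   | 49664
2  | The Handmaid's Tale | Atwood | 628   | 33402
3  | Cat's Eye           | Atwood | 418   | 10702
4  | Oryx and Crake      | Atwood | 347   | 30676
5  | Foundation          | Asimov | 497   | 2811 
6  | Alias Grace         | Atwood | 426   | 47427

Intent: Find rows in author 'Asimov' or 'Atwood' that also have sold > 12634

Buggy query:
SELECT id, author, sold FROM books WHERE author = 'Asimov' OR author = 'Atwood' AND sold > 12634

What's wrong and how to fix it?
Bug: AND binds tighter than OR, so this parses as author = 'Asimov' OR (author = 'Atwood' AND sold > 12634)

Fix: Add parentheses around the OR so the AND applies to both alternatives

Corrected query:
SELECT id, author, sold FROM books WHERE (author = 'Asimov' OR author = 'Atwood') AND sold > 12634

Result:
id | author | sold 
---+--------+------
1  | Asimov | 49664
2  | Atwood | 33402
4  | Atwood | 30676
6  | Atwood | 47427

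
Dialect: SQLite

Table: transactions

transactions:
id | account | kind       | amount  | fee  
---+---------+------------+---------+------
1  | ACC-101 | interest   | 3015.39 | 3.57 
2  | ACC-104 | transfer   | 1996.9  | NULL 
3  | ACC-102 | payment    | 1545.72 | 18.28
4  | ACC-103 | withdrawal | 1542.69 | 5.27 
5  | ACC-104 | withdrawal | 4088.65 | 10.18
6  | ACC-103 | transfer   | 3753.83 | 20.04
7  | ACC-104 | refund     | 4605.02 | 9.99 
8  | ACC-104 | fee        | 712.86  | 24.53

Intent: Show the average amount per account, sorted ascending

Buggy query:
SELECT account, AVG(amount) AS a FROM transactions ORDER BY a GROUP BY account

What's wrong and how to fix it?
Bug: ORDER BY appears before GROUP BY; SQL clause order requires GROUP BY first

Fix: Reorder: SELECT … FROM … GROUP BY … ORDER BY …

Corrected query:
SELECT account, AVG(amount) AS a FROM transactions GROUP BY account ORDER BY a

Result:
account | a        
--------+----------
ACC-102 | 1545.72  
ACC-103 | 2648.26  
ACC-104 | 2850.8575
ACC-101 | 3015.39  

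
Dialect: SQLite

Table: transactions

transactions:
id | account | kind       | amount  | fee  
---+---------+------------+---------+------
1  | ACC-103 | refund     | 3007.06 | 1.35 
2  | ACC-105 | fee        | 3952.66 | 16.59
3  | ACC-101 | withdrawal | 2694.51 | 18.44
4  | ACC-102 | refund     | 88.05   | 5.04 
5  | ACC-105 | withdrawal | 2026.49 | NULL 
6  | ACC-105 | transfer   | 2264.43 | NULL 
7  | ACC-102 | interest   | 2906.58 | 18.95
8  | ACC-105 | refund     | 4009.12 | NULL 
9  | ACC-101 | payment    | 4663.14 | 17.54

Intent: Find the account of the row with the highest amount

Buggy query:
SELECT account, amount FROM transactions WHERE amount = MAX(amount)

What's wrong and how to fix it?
Bug: MAX(amount) is an aggregate and cannot be used directly in WHERE

Fix: Use a subquery: WHERE amount = (SELECT MAX(amount) FROM transactions)

Corrected query:
SELECT account, amount FROM transactions WHERE amount = (SELECT MAX(amount) FROM transactions)

Result:
account | amount 
--------+--------
ACC-101 | 4663.14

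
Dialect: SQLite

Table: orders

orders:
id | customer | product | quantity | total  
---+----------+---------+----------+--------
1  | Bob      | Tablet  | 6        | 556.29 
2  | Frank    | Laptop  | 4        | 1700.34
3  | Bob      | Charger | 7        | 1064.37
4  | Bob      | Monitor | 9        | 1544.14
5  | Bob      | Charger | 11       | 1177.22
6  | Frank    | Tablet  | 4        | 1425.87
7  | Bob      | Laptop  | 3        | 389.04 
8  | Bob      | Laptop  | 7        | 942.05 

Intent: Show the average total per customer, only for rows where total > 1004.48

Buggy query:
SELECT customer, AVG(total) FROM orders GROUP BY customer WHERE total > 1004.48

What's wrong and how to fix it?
Bug: WHERE cannot follow GROUP BY

Fix: Move the WHERE clause before GROUP BY

Corrected query:
SELECT customer, AVG(total) FROM orders WHERE total > 1004.48 GROUP BY customer

Result:
customer | AVG(total)
---------+-----------
Bob      | 1261.91   
Frank    | 1563.105  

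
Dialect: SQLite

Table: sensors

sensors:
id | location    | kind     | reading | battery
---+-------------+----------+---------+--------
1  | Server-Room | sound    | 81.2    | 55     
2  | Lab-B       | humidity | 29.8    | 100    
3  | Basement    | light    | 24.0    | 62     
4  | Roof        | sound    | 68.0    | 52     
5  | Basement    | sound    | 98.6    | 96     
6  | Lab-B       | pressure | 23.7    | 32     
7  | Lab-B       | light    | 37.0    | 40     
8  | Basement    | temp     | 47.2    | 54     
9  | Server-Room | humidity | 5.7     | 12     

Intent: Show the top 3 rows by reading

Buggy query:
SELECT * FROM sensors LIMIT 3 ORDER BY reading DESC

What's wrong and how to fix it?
Bug: LIMIT must come after ORDER BY

Fix: Swap the clauses: ORDER BY first, then LIMIT

Corrected query:
SELECT * FROM sensors ORDER BY reading DESC LIMIT 3

Result:
id | location    | kind  | reading | battery
---+-------------+-------+---------+--------
5  | Basement    | sound | 98.6    | 96     
1  | Server-Room | sound | 81.2    | 55     
4  | Roof        | sound | 68      | 52     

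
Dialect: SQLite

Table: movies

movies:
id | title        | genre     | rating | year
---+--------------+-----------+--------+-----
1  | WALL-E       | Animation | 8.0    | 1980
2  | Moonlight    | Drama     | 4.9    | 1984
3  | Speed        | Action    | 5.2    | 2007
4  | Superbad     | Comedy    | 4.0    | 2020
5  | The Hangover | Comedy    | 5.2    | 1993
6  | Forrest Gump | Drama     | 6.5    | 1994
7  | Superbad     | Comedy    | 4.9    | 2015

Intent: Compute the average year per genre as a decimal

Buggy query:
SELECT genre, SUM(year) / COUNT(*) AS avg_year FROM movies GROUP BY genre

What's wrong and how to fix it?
Bug: Both operands are integers, so '/' performs integer division and truncates

Fix: Cast one side to REAL so the division keeps the fractional part

Corrected query:
SELECT genre, SUM(year) * 1.0 / COUNT(*) AS avg_year FROM movies GROUP BY genre

Result:
genre     | avg_year   
----------+------------
Action    | 2007       
Animation | 1980       
Comedy    | 2009.333333
Drama     | 1989       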